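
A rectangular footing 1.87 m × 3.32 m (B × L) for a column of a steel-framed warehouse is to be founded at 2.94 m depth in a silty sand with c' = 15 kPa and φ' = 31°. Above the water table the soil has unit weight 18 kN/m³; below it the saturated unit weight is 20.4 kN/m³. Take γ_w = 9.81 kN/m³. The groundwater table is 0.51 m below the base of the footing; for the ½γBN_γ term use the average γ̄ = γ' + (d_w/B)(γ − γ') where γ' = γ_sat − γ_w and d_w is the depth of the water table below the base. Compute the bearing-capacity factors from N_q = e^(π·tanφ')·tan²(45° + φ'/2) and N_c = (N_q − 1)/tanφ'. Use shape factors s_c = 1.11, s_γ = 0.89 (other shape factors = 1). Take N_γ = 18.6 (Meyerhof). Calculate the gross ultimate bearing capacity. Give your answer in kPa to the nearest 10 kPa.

q_ult ≈ 1830 kPa

tan31° = 0.6009, so N_q = e^(π×0.6009)·tan²(60.5°) = 6.604 × 3.124 = 20.63.
N_c = (20.63 − 1)/tan31° = 32.67.
Overburden at base level: q = 18 × 2.94 = 52.92 kPa.
The water table is 0.51 m below the base (< B = 1.87 m), so the ½γBN_γ term uses γ̄ = γ' + (d_w/B)(γ − γ') = 10.59 + (0.51/1.87)(18 − 10.59) = 12.611 kN/m³.
Cohesion term c·N_c·s_c = 15 × 32.671 × 1.11 = 543.97 kPa; surcharge term q·N_q = 52.92 × 20.631 = 1091.8 kPa; self-weight term 0.5·γ·B·N_γ·s_γ = 0.5 × 12.611 × 1.87 × 18.6 × 0.89 = 195.19 kPa.
q_ult = 543.97 + 1091.8 + 195.19 = 1830.9 kPa.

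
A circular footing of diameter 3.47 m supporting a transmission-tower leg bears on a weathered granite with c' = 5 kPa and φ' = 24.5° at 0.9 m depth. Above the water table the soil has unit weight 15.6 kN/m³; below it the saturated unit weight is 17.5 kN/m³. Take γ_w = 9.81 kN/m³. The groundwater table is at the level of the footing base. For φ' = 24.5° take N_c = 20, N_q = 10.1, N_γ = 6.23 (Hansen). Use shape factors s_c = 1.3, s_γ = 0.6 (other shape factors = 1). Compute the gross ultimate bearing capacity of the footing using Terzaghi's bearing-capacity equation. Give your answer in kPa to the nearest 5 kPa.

q_ult ≈ 320 kPa

q = γ·D_f = 15.6 × 0.9 = 14.04 kPa.
For the ½γBN_γ term take γ' = 17.5 − 9.81 = 7.69 kN/m³ (soil below base is submerged).
c·N_c·s_c = 5 × 20 × 1.3 = 130 kPa
q·N_q = 14.04 × 10.1 = 141.8 kPa
0.5·γ·B·N_γ·s_γ = 0.5 × 7.69 × 3.47 × 6.23 × 0.6 = 49.873 kPa
q_ult = 130 + 141.8 + 49.873 = 321.68 kPa.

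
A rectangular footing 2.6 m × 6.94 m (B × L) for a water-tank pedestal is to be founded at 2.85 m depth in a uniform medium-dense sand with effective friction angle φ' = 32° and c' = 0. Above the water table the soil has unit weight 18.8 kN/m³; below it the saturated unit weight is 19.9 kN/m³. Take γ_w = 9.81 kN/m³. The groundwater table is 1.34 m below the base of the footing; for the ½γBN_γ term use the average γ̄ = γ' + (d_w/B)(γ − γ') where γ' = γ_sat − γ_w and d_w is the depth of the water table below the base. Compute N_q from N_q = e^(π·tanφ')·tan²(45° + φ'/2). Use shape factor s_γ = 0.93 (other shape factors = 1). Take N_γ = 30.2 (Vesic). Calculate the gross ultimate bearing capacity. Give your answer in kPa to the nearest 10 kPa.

q_ult ≈ 1770 kPa

tan32° = 0.6249, so N_q = e^(π×0.6249)·tan²(61°) = 7.121 × 3.255 = 23.18.
Effective surcharge at the founding depth q = γ·D_f = 18.8 × 2.85 = 53.58 kPa.
With d_w = 1.34 m < B, γ̄ = 10.09 + (1.34/2.6) × (18.8 − 10.09) = 14.579 kN/m³.
q_ult = q·N_q + 0.5·γ·B·N_γ·s_γ
     = 53.58 × 23.177 + 0.5 × 14.579 × 2.6 × 30.2 × 0.93
     = 1241.8 + 532.31 = 1774.1 kPa.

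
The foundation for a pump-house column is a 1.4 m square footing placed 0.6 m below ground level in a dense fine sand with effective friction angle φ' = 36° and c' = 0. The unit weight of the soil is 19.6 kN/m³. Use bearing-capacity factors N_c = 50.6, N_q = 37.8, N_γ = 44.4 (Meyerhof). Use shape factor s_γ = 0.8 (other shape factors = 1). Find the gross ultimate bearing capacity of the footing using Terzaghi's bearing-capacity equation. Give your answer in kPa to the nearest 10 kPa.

q_ult ≈ 930 kPa

q = γ·D_f = 19.6 × 0.6 = 11.76 kPa.
q·N_q = 11.76 × 37.8 = 444.53 kPa
0.5·γ·B·N_γ·s_γ = 0.5 × 19.6 × 1.4 × 44.4 × 0.8 = 487.33 kPa
q_ult = 444.53 + 487.33 = 931.86 kPa.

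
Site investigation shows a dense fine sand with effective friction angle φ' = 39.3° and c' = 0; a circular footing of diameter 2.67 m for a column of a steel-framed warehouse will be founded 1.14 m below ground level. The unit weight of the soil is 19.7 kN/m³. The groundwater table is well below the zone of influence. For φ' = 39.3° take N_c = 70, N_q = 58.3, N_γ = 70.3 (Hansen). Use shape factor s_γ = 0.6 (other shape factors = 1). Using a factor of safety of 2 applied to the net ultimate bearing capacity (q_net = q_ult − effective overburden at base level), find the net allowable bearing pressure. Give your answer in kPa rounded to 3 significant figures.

q_all(net) ≈ 1200 kPa

Overburden at base level: q = 19.7 × 1.14 = 22.458 kPa.
Surcharge term q·N_q = 22.458 × 58.3 = 1309.3 kPa; self-weight term 0.5·γ·B·N_γ·s_γ = 0.5 × 19.7 × 2.67 × 70.3 × 0.6 = 1109.3 kPa.
q_ult = 1309.3 + 1109.3 = 2418.6 kPa.
Net ultimate: q_net = 2418.6 − 22.458 = 2396.2 kPa.
q_all(net) = 2396.2 / 2 = 1198.1 kPa.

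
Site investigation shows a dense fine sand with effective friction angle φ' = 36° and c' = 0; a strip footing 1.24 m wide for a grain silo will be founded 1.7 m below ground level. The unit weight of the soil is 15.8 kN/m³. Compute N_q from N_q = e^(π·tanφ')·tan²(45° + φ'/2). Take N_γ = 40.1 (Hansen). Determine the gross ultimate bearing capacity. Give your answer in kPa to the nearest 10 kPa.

q_ult ≈ 1410 kPa

tan36° = 0.7265, so N_q = e^(π×0.7265)·tan²(63°) = 9.801 × 3.852 = 37.75.
Overburden at base level: q = 15.8 × 1.7 = 26.86 kPa.
Surcharge term q·N_q = 26.86 × 37.752 = 1014 kPa; self-weight term 0.5·γ·B·N_γ = 0.5 × 15.8 × 1.24 × 40.1 = 392.82 kPa.
q_ult = 1014 + 392.82 = 1406.9 kPa.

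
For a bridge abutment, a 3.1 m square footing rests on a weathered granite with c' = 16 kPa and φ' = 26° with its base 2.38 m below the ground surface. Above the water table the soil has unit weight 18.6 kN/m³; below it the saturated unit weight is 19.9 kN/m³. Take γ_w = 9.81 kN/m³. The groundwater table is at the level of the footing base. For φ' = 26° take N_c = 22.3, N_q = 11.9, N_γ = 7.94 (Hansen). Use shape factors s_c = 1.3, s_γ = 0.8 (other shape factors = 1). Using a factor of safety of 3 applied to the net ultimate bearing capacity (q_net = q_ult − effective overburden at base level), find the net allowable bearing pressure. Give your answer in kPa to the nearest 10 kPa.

Overburden at base level: q = 18.6 × 2.38 = 44.268 kPa.
Below the base the soil is submerged, so the ½γBN_γ term uses γ' = 19.9 − 9.81 = 10.09 kN/m³.
Cohesion term c·N_c·s_c = 16 × 22.3 × 1.3 = 463.84 kPa; surcharge term q·N_q = 44.268 × 11.9 = 526.79 kPa; self-weight term 0.5·γ·B·N_γ·s_γ = 0.5 × 10.09 × 3.1 × 7.94 × 0.8 = 99.342 kPa.
q_ult = 463.84 + 526.79 + 99.342 = 1090 kPa.
Net ultimate: q_net = 1090 − 44.268 = 1045.7 kPa.
q_all(net) = 1045.7 / 3 = 348.57 kPa.

q_all(net) ≈ 350 kPa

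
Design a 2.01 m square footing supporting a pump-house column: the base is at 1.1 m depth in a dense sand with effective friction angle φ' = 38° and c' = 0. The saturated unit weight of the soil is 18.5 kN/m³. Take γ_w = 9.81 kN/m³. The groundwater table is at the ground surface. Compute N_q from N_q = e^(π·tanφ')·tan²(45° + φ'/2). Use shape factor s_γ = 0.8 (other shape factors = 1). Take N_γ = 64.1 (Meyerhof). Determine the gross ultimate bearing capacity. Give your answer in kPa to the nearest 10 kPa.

tan38° = 0.7813, so N_q = e^(π×0.7813)·tan²(64°) = 11.64 × 4.204 = 48.93.
Water table at ground surface, so effective unit weight γ' = 18.5 − 9.81 = 8.69 kN/m³ is used throughout; overburden q = 8.69 × 1.1 = 9.559 kPa; the same γ' applies in the ½γBN_γ term.
Surcharge term q·N_q = 9.559 × 48.933 = 467.75 kPa; self-weight term 0.5·γ·B·N_γ·s_γ = 0.5 × 8.69 × 2.01 × 64.1 × 0.8 = 447.85 kPa.
q_ult = 467.75 + 447.85 = 915.6 kPa.

q_ult ≈ 920 kPa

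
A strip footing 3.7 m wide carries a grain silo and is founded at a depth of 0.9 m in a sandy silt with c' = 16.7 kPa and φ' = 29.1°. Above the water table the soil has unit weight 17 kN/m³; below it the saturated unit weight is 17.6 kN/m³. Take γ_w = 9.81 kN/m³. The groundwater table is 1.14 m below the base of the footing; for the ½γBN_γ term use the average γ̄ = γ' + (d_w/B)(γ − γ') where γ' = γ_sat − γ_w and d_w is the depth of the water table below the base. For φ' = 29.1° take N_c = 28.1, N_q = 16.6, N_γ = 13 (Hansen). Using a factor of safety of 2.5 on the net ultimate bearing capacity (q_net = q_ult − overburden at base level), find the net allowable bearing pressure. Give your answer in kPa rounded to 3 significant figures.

q_all(net) ≈ 385 kPa

q = γ·D_f = 17 × 0.9 = 15.3 kPa.
γ' = 7.79 kN/m³; averaging over the depth B below the base, γ̄ = γ' + (d_w/B)(γ − γ') = 10.628 kN/m³.
c·N_c = 16.7 × 28.1 = 469.27 kPa
q·N_q = 15.3 × 16.6 = 253.98 kPa
0.5·γ·B·N_γ = 0.5 × 10.628 × 3.7 × 13 = 255.6 kPa
q_ult = 469.27 + 253.98 + 255.6 = 978.85 kPa.
q_net = 978.85 − 15.3 = 963.55 kPa.
q_all(net) = 963.55 / 2.5 = 385.42 kPa.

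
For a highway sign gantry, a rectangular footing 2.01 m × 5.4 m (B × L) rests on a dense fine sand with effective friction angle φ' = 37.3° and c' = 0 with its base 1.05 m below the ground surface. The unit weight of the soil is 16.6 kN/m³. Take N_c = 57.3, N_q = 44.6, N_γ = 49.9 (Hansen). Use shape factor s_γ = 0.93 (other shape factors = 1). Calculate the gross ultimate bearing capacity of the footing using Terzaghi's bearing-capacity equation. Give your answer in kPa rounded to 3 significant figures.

Effective surcharge at the founding depth q = γ·D_f = 16.6 × 1.05 = 17.43 kPa.
q_ult = q·N_q + 0.5·γ·B·N_γ·s_γ
     = 17.43 × 44.6 + 0.5 × 16.6 × 2.01 × 49.9 × 0.93
     = 777.38 + 774.21 = 1551.6 kPa.

q_ult ≈ 1550 kPa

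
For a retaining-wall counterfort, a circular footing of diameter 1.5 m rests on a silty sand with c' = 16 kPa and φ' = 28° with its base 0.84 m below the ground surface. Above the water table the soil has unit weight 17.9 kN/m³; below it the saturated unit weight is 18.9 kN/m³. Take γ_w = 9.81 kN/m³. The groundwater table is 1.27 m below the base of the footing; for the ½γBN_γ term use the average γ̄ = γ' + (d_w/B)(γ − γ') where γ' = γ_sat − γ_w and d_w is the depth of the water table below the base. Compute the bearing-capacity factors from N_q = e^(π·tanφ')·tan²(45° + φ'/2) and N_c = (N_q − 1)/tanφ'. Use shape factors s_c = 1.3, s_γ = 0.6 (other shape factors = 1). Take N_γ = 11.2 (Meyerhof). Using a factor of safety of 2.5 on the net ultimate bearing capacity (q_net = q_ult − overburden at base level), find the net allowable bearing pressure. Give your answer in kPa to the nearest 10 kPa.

N_q = e^(π·tan28°)·tan²(59°) = 14.72; N_c = (N_q − 1)/tanφ' = 25.8.
Effective surcharge at the founding depth q = γ·D_f = 17.9 × 0.84 = 15.036 kPa.
With d_w = 1.27 m < B, γ̄ = 9.09 + (1.27/1.5) × (17.9 − 9.09) = 16.549 kN/m³.
q_ult = c·N_c·s_c + q·N_q + 0.5·γ·B·N_γ·s_γ
     = 16 × 25.803 × 1.3 + 15.036 × 14.72 + 0.5 × 16.549 × 1.5 × 11.2 × 0.6
     = 536.71 + 221.33 + 83.408 = 841.45 kPa.
q_net = 841.45 − 15.036 = 826.41 kPa.
q_all(net) = 826.41 / 2.5 = 330.56 kPa.

q_all(net) ≈ 330 kPa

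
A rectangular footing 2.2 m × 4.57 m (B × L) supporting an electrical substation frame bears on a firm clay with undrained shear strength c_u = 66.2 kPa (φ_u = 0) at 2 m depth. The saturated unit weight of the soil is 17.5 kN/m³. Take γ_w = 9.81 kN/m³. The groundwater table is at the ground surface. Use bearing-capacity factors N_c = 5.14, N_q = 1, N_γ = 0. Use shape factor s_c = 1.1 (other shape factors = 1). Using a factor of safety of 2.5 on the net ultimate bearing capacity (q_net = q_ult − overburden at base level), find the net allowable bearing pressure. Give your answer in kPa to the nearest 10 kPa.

γ' = 17.5 − 9.81 = 7.69 kN/m³ (submerged throughout). q = 7.69 × 2 = 15.38 kPa.
c·N_c·s_c = 66.2 × 5.14 × 1.1 = 374.29 kPa
q·N_q = 15.38 × 1 = 15.38 kPa
q_ult = 374.29 + 15.38 = 389.67 kPa.
q_net = 389.67 − 15.38 = 374.29 kPa.
q_all(net) = 374.29 / 2.5 = 149.72 kPa.

q_all(net) ≈ 150 kPa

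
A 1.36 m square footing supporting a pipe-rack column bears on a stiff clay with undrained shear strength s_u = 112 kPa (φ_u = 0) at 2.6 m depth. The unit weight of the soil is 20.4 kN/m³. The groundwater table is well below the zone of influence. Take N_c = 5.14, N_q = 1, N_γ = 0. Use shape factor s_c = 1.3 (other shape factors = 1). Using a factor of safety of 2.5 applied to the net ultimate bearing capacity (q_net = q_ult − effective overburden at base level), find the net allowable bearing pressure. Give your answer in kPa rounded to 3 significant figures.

Overburden at base level: q = 20.4 × 2.6 = 53.04 kPa.
Cohesion term c·N_c·s_c = 112 × 5.14 × 1.3 = 748.38 kPa; surcharge term q·N_q = 53.04 × 1 = 53.04 kPa.
q_ult = 748.38 + 53.04 = 801.42 kPa.
Net ultimate: q_net = 801.42 − 53.04 = 748.38 kPa.
q_all(net) = 748.38 / 2.5 = 299.35 kPa.

q_all(net) ≈ 299 kPa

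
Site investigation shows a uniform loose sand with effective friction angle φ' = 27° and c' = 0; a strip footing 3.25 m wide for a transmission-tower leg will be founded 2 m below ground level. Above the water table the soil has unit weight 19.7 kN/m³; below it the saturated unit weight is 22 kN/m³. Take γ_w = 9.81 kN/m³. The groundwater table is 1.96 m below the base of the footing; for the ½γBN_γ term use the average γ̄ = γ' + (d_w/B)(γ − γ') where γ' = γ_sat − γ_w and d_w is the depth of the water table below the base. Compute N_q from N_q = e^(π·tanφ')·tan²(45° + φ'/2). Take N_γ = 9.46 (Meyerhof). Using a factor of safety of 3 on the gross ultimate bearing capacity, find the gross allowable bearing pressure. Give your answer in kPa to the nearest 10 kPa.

q_all ≈ 260 kPa

N_q = e^(π·tan27°)·tan²(58.5°) = 13.2.
q = γ·D_f = 19.7 × 2 = 39.4 kPa.
γ' = 12.19 kN/m³; averaging over the depth B below the base, γ̄ = γ' + (d_w/B)(γ − γ') = 16.719 kN/m³.
q·N_q = 39.4 × 13.199 = 520.05 kPa
0.5·γ·B·N_γ = 0.5 × 16.719 × 3.25 × 9.46 = 257.01 kPa
q_ult = 520.05 + 257.01 = 777.06 kPa.
q_all = 777.06 / 3 = 259.02 kPa.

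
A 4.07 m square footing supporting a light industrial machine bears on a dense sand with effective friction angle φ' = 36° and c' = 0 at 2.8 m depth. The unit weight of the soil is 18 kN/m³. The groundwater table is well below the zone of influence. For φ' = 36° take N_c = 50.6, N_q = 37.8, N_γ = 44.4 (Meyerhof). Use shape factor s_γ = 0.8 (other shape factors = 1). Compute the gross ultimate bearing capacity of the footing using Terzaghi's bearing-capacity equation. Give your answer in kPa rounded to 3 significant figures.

Effective surcharge at the founding depth q = γ·D_f = 18 × 2.8 = 50.4 kPa.
q_ult = q·N_q + 0.5·γ·B·N_γ·s_γ
     = 50.4 × 37.8 + 0.5 × 18 × 4.07 × 44.4 × 0.8
     = 1905.1 + 1301.1 = 3206.2 kPa.

q_ult ≈ 3210 kPa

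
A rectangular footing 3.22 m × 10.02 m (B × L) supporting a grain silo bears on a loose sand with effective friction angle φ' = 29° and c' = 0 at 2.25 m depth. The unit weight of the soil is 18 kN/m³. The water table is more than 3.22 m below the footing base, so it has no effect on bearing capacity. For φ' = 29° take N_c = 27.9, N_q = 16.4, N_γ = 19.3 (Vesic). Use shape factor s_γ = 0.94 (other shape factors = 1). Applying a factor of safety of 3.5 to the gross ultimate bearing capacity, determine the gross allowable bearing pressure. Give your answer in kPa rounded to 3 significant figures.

q_all ≈ 340 kPa

Effective surcharge at the founding depth q = γ·D_f = 18 × 2.25 = 40.5 kPa.
q_ult = q·N_q + 0.5·γ·B·N_γ·s_γ
     = 40.5 × 16.4 + 0.5 × 18 × 3.22 × 19.3 × 0.94
     = 664.2 + 525.76 = 1190 kPa.
q_all = q_ult / FS = 1190 / 3.5 = 339.99 kPa.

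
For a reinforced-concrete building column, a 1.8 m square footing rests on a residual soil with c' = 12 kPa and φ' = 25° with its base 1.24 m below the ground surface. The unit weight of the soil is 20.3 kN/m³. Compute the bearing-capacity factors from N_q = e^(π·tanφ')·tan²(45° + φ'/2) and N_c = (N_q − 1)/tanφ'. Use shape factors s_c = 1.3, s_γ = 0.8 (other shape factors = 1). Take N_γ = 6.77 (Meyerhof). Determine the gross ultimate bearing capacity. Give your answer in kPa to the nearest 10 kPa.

q_ult ≈ 690 kPa

tan25° = 0.4663, so N_q = e^(π×0.4663)·tan²(57.5°) = 4.327 × 2.464 = 10.66.
N_c = (10.66 − 1)/tan25° = 20.72.
q = γ·D_f = 20.3 × 1.24 = 25.172 kPa.
c·N_c·s_c = 12 × 20.721 × 1.3 = 323.24 kPa
q·N_q = 25.172 × 10.662 = 268.39 kPa
0.5·γ·B·N_γ·s_γ = 0.5 × 20.3 × 1.8 × 6.77 × 0.8 = 98.95 kPa
q_ult = 323.24 + 268.39 + 98.95 = 690.58 kPa.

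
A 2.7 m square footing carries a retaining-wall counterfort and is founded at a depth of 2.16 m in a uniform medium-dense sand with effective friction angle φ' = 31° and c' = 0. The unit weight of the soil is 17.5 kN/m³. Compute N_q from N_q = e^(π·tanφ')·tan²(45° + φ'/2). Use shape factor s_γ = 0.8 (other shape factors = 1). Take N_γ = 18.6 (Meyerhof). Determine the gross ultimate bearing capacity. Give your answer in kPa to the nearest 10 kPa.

q_ult ≈ 1130 kPa

tan31° = 0.6009, so N_q = e^(π×0.6009)·tan²(60.5°) = 6.604 × 3.124 = 20.63.
q = γ·D_f = 17.5 × 2.16 = 37.8 kPa.
q·N_q = 37.8 × 20.631 = 779.84 kPa
0.5·γ·B·N_γ·s_γ = 0.5 × 17.5 × 2.7 × 18.6 × 0.8 = 351.54 kPa
q_ult = 779.84 + 351.54 = 1131.4 kPa.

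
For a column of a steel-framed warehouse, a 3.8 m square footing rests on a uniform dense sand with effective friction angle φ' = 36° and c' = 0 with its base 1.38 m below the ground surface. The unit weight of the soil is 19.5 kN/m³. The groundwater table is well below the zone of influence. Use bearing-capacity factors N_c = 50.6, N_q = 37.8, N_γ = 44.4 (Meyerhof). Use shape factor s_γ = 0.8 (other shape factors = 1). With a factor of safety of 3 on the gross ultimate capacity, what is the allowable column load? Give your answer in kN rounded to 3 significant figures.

P_all ≈ 11200 kN

Effective surcharge at the founding depth q = γ·D_f = 19.5 × 1.38 = 26.91 kPa.
q_ult = q·N_q + 0.5·γ·B·N_γ·s_γ
     = 26.91 × 37.8 + 0.5 × 19.5 × 3.8 × 44.4 × 0.8
     = 1017.2 + 1316 = 2333.2 kPa.
Gross allowable pressure q_all = 2333.2 / 3 = 777.74 kPa.
Footing area = 14.44 m², so allowable column load = 777.74 × 14.44 = 11231 kN.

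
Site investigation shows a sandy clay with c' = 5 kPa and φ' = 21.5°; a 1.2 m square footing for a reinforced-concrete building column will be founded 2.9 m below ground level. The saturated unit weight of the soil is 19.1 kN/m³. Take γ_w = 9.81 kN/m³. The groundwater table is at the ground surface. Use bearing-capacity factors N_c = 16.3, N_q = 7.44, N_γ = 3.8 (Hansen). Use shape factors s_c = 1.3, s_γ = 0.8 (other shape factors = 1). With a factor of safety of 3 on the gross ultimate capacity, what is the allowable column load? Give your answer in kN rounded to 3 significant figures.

γ' = 19.1 − 9.81 = 9.29 kN/m³ (submerged throughout). q = 9.29 × 2.9 = 26.941 kPa; the same γ' applies in the ½γBN_γ term.
c·N_c·s_c = 5 × 16.3 × 1.3 = 105.95 kPa
q·N_q = 26.941 × 7.44 = 200.44 kPa
0.5·γ·B·N_γ·s_γ = 0.5 × 9.29 × 1.2 × 3.8 × 0.8 = 16.945 kPa
q_ult = 105.95 + 200.44 + 16.945 = 323.34 kPa.
Gross allowable pressure q_all = 323.34 / 3 = 107.78 kPa.
Footing area = 1.44 m², so allowable column load = 107.78 × 1.44 = 155.2 kN.

P_all ≈ 155 kN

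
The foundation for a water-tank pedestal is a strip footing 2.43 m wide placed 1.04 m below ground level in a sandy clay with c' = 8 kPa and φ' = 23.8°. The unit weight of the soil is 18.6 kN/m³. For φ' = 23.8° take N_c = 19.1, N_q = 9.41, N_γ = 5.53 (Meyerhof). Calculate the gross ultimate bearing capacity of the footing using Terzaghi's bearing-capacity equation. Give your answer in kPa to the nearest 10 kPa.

Effective surcharge at the founding depth q = γ·D_f = 18.6 × 1.04 = 19.344 kPa.
q_ult = c·N_c + q·N_q + 0.5·γ·B·N_γ
     = 8 × 19.1 + 19.344 × 9.41 + 0.5 × 18.6 × 2.43 × 5.53
     = 152.8 + 182.03 + 124.97 = 459.8 kPa.

q_ult ≈ 460 kPa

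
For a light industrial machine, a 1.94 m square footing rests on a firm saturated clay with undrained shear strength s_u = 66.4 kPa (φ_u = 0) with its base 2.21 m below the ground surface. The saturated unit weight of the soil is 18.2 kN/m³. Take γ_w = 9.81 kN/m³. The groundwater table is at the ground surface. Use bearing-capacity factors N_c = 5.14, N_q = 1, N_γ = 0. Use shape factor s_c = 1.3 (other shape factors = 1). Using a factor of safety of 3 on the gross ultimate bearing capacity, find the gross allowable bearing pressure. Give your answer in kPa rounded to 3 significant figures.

q_all ≈ 154 kPa

Water table at ground surface, so effective unit weight γ' = 18.2 − 9.81 = 8.39 kN/m³ is used throughout; overburden q = 8.39 × 2.21 = 18.542 kPa.
Cohesion term c·N_c·s_c = 66.4 × 5.14 × 1.3 = 443.68 kPa; surcharge term q·N_q = 18.542 × 1 = 18.542 kPa.
q_ult = 443.68 + 18.542 = 462.23 kPa.
q_all = 462.23 / 3 = 154.08 kPa.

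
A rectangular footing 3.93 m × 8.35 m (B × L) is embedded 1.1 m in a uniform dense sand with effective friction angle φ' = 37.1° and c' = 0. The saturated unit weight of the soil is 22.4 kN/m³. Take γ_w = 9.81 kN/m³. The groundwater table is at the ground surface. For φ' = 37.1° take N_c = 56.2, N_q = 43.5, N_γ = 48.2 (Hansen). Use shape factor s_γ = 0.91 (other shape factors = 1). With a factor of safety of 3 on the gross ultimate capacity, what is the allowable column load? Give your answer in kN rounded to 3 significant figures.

With the water table at the surface the whole profile is submerged: γ' = 22.4 − 9.81 = 12.59 kN/m³, so q = γ'·D_f = 13.849 kPa; the same γ' applies in the ½γBN_γ term.
q_ult = q·N_q + 0.5·γ·B·N_γ·s_γ
     = 13.849 × 43.5 + 0.5 × 12.59 × 3.93 × 48.2 × 0.91
     = 602.43 + 1085.1 = 1687.5 kPa.
Gross allowable pressure q_all = 1687.5 / 3 = 562.52 kPa.
Footing area = 32.8155 m², so allowable column load = 562.52 × 32.8155 = 18459 kN.

P_all ≈ 18500 kN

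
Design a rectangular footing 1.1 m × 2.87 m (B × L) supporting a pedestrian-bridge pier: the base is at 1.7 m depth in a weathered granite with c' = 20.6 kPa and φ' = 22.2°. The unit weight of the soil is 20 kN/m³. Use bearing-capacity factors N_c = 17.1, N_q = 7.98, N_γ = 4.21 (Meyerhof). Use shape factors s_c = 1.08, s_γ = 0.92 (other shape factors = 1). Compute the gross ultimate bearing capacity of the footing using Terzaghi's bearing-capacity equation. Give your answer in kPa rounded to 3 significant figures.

Overburden at base level: q = 20 × 1.7 = 34 kPa.
Cohesion term c·N_c·s_c = 20.6 × 17.1 × 1.08 = 380.44 kPa; surcharge term q·N_q = 34 × 7.98 = 271.32 kPa; self-weight term 0.5·γ·B·N_γ·s_γ = 0.5 × 20 × 1.1 × 4.21 × 0.92 = 42.605 kPa.
q_ult = 380.44 + 271.32 + 42.605 = 694.37 kPa.

q_ult ≈ 694 kPa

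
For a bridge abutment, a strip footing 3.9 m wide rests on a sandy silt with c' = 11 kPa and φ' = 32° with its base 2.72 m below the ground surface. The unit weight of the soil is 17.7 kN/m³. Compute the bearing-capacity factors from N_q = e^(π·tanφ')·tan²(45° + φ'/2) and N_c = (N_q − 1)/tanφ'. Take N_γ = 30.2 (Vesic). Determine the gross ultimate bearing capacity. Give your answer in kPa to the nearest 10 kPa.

tan32° = 0.6249, so N_q = e^(π×0.6249)·tan²(61°) = 7.121 × 3.255 = 23.18.
N_c = (23.18 − 1)/tan32° = 35.49.
Effective surcharge at the founding depth q = γ·D_f = 17.7 × 2.72 = 48.144 kPa.
q_ult = c·N_c + q·N_q + 0.5·γ·B·N_γ
     = 11 × 35.49 + 48.144 × 23.177 + 0.5 × 17.7 × 3.9 × 30.2
     = 390.39 + 1115.8 + 1042.4 = 2548.6 kPa.

q_ult ≈ 2550 kPa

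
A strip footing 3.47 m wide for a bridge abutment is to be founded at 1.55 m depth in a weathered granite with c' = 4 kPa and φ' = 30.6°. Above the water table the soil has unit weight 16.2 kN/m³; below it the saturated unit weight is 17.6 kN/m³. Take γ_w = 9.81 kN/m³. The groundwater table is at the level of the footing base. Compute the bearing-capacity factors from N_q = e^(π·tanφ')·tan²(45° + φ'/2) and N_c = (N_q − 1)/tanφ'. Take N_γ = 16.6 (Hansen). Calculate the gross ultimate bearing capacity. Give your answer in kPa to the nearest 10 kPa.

tan30.6° = 0.5914, so N_q = e^(π×0.5914)·tan²(60.3°) = 6.41 × 3.074 = 19.7.
N_c = (19.7 − 1)/tan30.6° = 31.63.
Overburden at base level: q = 16.2 × 1.55 = 25.11 kPa.
Below the base the soil is submerged, so the ½γBN_γ term uses γ' = 17.6 − 9.81 = 7.79 kN/m³.
Cohesion term c·N_c = 4 × 31.626 = 126.5 kPa; surcharge term q·N_q = 25.11 × 19.704 = 494.76 kPa; self-weight term 0.5·γ·B·N_γ = 0.5 × 7.79 × 3.47 × 16.6 = 224.36 kPa.
q_ult = 126.5 + 494.76 + 224.36 = 845.62 kPa.

q_ult ≈ 850 kPa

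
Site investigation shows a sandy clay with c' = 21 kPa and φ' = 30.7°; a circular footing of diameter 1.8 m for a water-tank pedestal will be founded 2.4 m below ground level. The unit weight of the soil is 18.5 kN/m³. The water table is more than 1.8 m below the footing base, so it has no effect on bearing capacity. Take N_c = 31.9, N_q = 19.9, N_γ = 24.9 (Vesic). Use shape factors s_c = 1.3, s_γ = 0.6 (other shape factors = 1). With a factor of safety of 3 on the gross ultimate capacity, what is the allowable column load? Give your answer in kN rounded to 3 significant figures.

q = γ·D_f = 18.5 × 2.4 = 44.4 kPa.
c·N_c·s_c = 21 × 31.9 × 1.3 = 870.87 kPa
q·N_q = 44.4 × 19.9 = 883.56 kPa
0.5·γ·B·N_γ·s_γ = 0.5 × 18.5 × 1.8 × 24.9 × 0.6 = 248.75 kPa
q_ult = 870.87 + 883.56 + 248.75 = 2003.2 kPa.
Gross allowable pressure q_all = 2003.2 / 3 = 667.73 kPa.
Footing area = 2.5447 m², so allowable column load = 667.73 × 2.5447 = 1699.2 kN.

P_all ≈ 1700 kN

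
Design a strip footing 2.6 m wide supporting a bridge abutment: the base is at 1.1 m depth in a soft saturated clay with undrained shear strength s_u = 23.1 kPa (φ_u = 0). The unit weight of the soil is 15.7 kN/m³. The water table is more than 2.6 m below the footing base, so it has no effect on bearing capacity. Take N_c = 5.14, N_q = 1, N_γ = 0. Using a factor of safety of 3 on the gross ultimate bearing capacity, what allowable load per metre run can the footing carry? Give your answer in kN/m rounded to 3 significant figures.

Effective surcharge at the founding depth q = γ·D_f = 15.7 × 1.1 = 17.27 kPa.
q_ult = c·N_c + q·N_q
     = 23.1 × 5.14 + 17.27 × 1
     = 118.73 + 17.27 = 136 kPa.
Gross allowable pressure q_all = 136 / 3 = 45.335 kPa.
Allowable wall load = q_all × B = 45.335 × 2.6 = 117.87 kN per metre run.

≈ 118 kN/m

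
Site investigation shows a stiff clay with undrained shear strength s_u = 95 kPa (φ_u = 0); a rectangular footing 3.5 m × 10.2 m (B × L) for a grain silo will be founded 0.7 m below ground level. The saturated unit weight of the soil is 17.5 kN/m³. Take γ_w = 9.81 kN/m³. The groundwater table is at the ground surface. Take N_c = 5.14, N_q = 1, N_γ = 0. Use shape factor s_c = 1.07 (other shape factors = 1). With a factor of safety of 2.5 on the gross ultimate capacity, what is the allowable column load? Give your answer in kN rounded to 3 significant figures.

With the water table at the surface the whole profile is submerged: γ' = 17.5 − 9.81 = 7.69 kN/m³, so q = γ'·D_f = 5.383 kPa.
q_ult = c·N_c·s_c + q·N_q
     = 95 × 5.14 × 1.07 + 5.383 × 1
     = 522.48 + 5.383 = 527.86 kPa.
Gross allowable pressure q_all = 527.86 / 2.5 = 211.15 kPa.
Footing area = 35.7 m², so allowable column load = 211.15 × 35.7 = 7537.9 kN.

P_all ≈ 7540 kN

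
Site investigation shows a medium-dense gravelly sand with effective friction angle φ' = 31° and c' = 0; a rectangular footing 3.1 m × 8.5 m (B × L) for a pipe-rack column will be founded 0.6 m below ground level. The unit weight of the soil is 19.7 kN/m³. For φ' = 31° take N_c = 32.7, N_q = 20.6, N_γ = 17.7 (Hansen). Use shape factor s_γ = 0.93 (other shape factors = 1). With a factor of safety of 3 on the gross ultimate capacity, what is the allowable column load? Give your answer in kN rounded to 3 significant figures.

P_all ≈ 6550 kN

Overburden at base level: q = 19.7 × 0.6 = 11.82 kPa.
Surcharge term q·N_q = 11.82 × 20.6 = 243.49 kPa; self-weight term 0.5·γ·B·N_γ·s_γ = 0.5 × 19.7 × 3.1 × 17.7 × 0.93 = 502.64 kPa.
q_ult = 243.49 + 502.64 = 746.13 kPa.
Gross allowable pressure q_all = 746.13 / 3 = 248.71 kPa.
Footing area = 26.35 m², so allowable column load = 248.71 × 26.35 = 6553.5 kN.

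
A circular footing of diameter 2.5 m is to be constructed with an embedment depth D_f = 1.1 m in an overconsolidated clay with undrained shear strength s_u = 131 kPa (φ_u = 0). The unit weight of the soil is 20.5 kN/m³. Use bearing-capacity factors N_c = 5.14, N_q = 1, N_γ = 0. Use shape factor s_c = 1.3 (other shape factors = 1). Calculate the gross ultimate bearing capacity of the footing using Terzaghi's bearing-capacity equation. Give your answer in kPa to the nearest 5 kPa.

q = γ·D_f = 20.5 × 1.1 = 22.55 kPa.
c·N_c·s_c = 131 × 5.14 × 1.3 = 875.34 kPa
q·N_q = 22.55 × 1 = 22.55 kPa
q_ult = 875.34 + 22.55 = 897.89 kPa.

q_ult ≈ 900 kPa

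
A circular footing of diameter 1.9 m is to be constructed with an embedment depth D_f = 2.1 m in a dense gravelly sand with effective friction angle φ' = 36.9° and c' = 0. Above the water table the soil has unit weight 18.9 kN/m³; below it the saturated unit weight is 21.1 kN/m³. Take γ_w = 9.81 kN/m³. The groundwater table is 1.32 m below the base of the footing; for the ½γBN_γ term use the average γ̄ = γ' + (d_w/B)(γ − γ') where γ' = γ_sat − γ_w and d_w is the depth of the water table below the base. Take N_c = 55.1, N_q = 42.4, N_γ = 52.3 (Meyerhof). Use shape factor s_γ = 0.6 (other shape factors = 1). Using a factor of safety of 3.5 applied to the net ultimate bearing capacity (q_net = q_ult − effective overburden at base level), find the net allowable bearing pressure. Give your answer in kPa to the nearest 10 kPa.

q_all(net) ≈ 610 kPa

Effective surcharge at the founding depth q = γ·D_f = 18.9 × 2.1 = 39.69 kPa.
With d_w = 1.32 m < B, γ̄ = 11.29 + (1.32/1.9) × (18.9 − 11.29) = 16.577 kN/m³.
q_ult = q·N_q + 0.5·γ·B·N_γ·s_γ
     = 39.69 × 42.4 + 0.5 × 16.577 × 1.9 × 52.3 × 0.6
     = 1682.9 + 494.18 = 2177 kPa.
Net ultimate: q_net = 2177 − 39.69 = 2137.3 kPa.
q_all(net) = 2137.3 / 3.5 = 610.67 kPa.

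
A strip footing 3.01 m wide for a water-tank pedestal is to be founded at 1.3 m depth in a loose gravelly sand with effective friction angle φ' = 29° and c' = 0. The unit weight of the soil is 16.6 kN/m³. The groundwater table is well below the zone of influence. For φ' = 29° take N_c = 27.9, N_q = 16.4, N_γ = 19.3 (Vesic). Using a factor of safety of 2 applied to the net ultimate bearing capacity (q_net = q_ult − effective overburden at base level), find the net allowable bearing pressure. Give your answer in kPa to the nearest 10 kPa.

q_all(net) ≈ 410 kPa

q = γ·D_f = 16.6 × 1.3 = 21.58 kPa.
q·N_q = 21.58 × 16.4 = 353.91 kPa
0.5·γ·B·N_γ = 0.5 × 16.6 × 3.01 × 19.3 = 482.17 kPa
q_ult = 353.91 + 482.17 = 836.08 kPa.
Net ultimate: q_net = 836.08 − 21.58 = 814.5 kPa.
q_all(net) = 814.5 / 2 = 407.25 kPa.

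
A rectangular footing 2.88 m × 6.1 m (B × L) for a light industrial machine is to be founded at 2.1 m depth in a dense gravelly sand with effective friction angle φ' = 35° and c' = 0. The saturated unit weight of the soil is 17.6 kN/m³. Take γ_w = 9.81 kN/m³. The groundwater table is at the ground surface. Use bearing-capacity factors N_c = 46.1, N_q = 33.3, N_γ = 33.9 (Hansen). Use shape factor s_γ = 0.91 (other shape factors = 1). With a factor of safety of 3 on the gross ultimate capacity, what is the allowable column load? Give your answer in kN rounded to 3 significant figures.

Water table at ground surface, so effective unit weight γ' = 17.6 − 9.81 = 7.79 kN/m³ is used throughout; overburden q = 7.79 × 2.1 = 16.359 kPa; the same γ' applies in the ½γBN_γ term.
Surcharge term q·N_q = 16.359 × 33.3 = 544.75 kPa; self-weight term 0.5·γ·B·N_γ·s_γ = 0.5 × 7.79 × 2.88 × 33.9 × 0.91 = 346.05 kPa.
q_ult = 544.75 + 346.05 = 890.81 kPa.
Gross allowable pressure q_all = 890.81 / 3 = 296.94 kPa.
Footing area = 17.568 m², so allowable column load = 296.94 × 17.568 = 5216.6 kN.

P_all ≈ 5220 kN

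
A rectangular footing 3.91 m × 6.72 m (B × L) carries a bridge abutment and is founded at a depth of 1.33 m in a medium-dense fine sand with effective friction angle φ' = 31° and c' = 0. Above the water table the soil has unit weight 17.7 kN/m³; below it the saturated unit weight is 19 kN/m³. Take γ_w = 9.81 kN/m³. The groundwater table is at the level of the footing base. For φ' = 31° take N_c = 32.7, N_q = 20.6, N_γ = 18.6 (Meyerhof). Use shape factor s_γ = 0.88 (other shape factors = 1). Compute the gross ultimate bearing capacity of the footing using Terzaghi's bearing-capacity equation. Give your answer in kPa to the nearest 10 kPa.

Effective surcharge at the founding depth q = γ·D_f = 17.7 × 1.33 = 23.541 kPa.
The water table coincides with the base, so in the self-weight term γ → γ' = 9.19 kN/m³.
q_ult = q·N_q + 0.5·γ·B·N_γ·s_γ
     = 23.541 × 20.6 + 0.5 × 9.19 × 3.91 × 18.6 × 0.88
     = 484.94 + 294.07 = 779.02 kPa.

q_ult ≈ 780 kPa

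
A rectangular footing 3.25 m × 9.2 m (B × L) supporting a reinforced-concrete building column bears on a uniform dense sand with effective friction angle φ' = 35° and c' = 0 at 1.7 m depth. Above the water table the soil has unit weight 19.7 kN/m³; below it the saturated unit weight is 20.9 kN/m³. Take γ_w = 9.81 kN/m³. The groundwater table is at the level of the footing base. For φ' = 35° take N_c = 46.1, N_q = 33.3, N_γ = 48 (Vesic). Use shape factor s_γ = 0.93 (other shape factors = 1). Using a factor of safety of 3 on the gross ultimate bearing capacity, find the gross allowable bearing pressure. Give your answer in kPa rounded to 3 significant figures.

q_all ≈ 640 kPa

Effective surcharge at the founding depth q = γ·D_f = 19.7 × 1.7 = 33.49 kPa.
The water table coincides with the base, so in the self-weight term γ → γ' = 11.09 kN/m³.
q_ult = q·N_q + 0.5·γ·B·N_γ·s_γ
     = 33.49 × 33.3 + 0.5 × 11.09 × 3.25 × 48 × 0.93
     = 1115.2 + 804.47 = 1919.7 kPa.
q_all = 1919.7 / 3 = 639.9 kPa.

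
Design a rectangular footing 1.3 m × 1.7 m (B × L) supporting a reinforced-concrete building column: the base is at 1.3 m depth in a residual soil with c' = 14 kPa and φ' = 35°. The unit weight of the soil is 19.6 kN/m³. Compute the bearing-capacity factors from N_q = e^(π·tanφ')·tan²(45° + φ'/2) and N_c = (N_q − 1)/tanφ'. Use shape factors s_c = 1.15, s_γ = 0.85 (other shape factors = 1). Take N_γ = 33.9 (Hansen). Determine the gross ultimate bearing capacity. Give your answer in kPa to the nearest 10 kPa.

tan35° = 0.7002, so N_q = e^(π×0.7002)·tan²(62.5°) = 9.023 × 3.69 = 33.3.
N_c = (33.3 − 1)/tan35° = 46.12.
Effective surcharge at the founding depth q = γ·D_f = 19.6 × 1.3 = 25.48 kPa.
q_ult = c·N_c·s_c + q·N_q + 0.5·γ·B·N_γ·s_γ
     = 14 × 46.124 × 1.15 + 25.48 × 33.296 + 0.5 × 19.6 × 1.3 × 33.9 × 0.85
     = 742.59 + 848.38 + 367.1 = 1958.1 kPa.

q_ult ≈ 1960 kPa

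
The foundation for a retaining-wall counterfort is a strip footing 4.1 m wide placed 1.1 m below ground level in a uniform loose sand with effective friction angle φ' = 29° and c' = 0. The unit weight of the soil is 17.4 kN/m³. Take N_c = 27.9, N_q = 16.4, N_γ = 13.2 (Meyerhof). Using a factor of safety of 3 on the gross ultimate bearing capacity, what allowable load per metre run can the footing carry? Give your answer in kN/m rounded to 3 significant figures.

Overburden at base level: q = 17.4 × 1.1 = 19.14 kPa.
Surcharge term q·N_q = 19.14 × 16.4 = 313.9 kPa; self-weight term 0.5·γ·B·N_γ = 0.5 × 17.4 × 4.1 × 13.2 = 470.84 kPa.
q_ult = 313.9 + 470.84 = 784.74 kPa.
Gross allowable pressure q_all = 784.74 / 3 = 261.58 kPa.
Allowable wall load = q_all × B = 261.58 × 4.1 = 1072.5 kN per metre run.

≈ 1070 kN/m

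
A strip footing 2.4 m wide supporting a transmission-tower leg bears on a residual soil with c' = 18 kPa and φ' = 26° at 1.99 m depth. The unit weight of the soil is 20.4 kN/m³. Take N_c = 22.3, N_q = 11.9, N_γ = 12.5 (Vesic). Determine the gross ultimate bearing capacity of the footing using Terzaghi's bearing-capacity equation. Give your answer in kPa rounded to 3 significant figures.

q_ult ≈ 1190 kPa

q = γ·D_f = 20.4 × 1.99 = 40.596 kPa.
c·N_c = 18 × 22.3 = 401.4 kPa
q·N_q = 40.596 × 11.9 = 483.09 kPa
0.5·γ·B·N_γ = 0.5 × 20.4 × 2.4 × 12.5 = 306 kPa
q_ult = 401.4 + 483.09 + 306 = 1190.5 kPa.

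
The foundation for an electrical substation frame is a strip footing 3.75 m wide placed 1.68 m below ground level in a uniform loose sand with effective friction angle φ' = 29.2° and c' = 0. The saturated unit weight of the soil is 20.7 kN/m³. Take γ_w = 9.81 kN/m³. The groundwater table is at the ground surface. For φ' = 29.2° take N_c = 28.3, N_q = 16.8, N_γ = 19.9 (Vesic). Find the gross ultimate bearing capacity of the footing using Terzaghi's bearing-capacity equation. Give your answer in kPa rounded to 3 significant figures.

q_ult ≈ 714 kPa

γ' = 20.7 − 9.81 = 10.89 kN/m³ (submerged throughout). q = 10.89 × 1.68 = 18.295 kPa; the same γ' applies in the ½γBN_γ term.
q·N_q = 18.295 × 16.8 = 307.36 kPa
0.5·γ·B·N_γ = 0.5 × 10.89 × 3.75 × 19.9 = 406.33 kPa
q_ult = 307.36 + 406.33 = 713.69 kPa.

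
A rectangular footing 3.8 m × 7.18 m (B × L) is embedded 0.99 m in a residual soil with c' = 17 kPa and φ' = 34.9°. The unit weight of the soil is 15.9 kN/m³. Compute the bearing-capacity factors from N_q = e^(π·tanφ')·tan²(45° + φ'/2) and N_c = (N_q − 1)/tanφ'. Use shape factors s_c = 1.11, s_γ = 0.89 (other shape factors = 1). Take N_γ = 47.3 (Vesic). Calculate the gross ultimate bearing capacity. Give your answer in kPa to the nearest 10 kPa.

q_ult ≈ 2650 kPa

tan34.9° = 0.6976, so N_q = e^(π×0.6976)·tan²(62.45°) = 8.95 × 3.674 = 32.89.
N_c = (32.89 − 1)/tan34.9° = 45.71.
Effective surcharge at the founding depth q = γ·D_f = 15.9 × 0.99 = 15.741 kPa.
q_ult = c·N_c·s_c + q·N_q + 0.5·γ·B·N_γ·s_γ
     = 17 × 45.706 × 1.11 + 15.741 × 32.885 + 0.5 × 15.9 × 3.8 × 47.3 × 0.89
     = 862.48 + 517.64 + 1271.8 = 2651.9 kPa.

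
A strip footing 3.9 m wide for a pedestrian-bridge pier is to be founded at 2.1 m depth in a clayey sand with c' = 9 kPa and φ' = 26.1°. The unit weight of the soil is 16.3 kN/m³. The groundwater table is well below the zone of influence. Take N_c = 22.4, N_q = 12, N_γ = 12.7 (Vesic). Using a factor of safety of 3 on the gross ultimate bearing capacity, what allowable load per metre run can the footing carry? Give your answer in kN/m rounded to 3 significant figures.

q = γ·D_f = 16.3 × 2.1 = 34.23 kPa.
c·N_c = 9 × 22.4 = 201.6 kPa
q·N_q = 34.23 × 12 = 410.76 kPa
0.5·γ·B·N_γ = 0.5 × 16.3 × 3.9 × 12.7 = 403.67 kPa
q_ult = 201.6 + 410.76 + 403.67 = 1016 kPa.
Gross allowable pressure q_all = 1016 / 3 = 338.68 kPa.
Allowable wall load = q_all × B = 338.68 × 3.9 = 1320.8 kN per metre run.

≈ 1320 kN/m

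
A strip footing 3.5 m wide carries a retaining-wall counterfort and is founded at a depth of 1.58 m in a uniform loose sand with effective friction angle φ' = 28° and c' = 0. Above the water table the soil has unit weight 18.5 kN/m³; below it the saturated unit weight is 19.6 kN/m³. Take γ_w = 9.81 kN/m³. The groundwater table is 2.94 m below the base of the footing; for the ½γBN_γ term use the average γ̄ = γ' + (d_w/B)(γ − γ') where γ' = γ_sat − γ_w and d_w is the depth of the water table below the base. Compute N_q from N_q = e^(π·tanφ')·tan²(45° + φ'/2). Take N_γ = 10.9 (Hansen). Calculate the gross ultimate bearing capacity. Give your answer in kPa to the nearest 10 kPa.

tan28° = 0.5317, so N_q = e^(π×0.5317)·tan²(59°) = 5.314 × 2.77 = 14.72.
q = γ·D_f = 18.5 × 1.58 = 29.23 kPa.
γ' = 9.79 kN/m³; averaging over the depth B below the base, γ̄ = γ' + (d_w/B)(γ − γ') = 17.106 kN/m³.
q·N_q = 29.23 × 14.72 = 430.26 kPa
0.5·γ·B·N_γ = 0.5 × 17.106 × 3.5 × 10.9 = 326.3 kPa
q_ult = 430.26 + 326.3 = 756.57 kPa.

q_ult ≈ 760 kPa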